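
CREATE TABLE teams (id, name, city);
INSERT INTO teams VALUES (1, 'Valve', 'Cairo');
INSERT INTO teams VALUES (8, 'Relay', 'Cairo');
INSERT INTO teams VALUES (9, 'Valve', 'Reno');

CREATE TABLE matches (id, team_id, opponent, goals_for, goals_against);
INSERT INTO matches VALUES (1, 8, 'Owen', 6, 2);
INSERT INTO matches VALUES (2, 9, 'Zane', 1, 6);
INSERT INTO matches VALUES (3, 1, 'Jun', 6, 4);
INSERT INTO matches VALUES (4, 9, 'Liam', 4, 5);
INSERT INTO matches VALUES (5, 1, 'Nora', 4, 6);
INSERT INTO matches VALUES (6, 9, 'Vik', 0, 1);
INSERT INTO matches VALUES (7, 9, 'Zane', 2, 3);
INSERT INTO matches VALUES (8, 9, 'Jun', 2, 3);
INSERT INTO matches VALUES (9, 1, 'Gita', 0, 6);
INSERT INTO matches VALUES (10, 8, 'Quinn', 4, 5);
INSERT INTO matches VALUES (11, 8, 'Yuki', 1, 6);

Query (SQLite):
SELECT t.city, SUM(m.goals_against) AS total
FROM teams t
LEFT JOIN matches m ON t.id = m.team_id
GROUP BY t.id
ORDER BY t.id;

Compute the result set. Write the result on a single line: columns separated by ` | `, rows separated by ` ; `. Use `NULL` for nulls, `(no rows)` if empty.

Cairo | 16 ; Cairo | 13 ; Reno | 18

LEFT JOIN keeps every teams row; unmatched ones get NULL for matches columns.
Group by teams.id and compute SUM(m.goals_against). SUM over an all-NULL group is NULL.
  1: ids {3, 5, 9} → SUM(m.goals_against)=16
  8: ids {1, 10, 11} → SUM(m.goals_against)=13
  9: ids {2, 4, 6, 7, 8} → SUM(m.goals_against)=18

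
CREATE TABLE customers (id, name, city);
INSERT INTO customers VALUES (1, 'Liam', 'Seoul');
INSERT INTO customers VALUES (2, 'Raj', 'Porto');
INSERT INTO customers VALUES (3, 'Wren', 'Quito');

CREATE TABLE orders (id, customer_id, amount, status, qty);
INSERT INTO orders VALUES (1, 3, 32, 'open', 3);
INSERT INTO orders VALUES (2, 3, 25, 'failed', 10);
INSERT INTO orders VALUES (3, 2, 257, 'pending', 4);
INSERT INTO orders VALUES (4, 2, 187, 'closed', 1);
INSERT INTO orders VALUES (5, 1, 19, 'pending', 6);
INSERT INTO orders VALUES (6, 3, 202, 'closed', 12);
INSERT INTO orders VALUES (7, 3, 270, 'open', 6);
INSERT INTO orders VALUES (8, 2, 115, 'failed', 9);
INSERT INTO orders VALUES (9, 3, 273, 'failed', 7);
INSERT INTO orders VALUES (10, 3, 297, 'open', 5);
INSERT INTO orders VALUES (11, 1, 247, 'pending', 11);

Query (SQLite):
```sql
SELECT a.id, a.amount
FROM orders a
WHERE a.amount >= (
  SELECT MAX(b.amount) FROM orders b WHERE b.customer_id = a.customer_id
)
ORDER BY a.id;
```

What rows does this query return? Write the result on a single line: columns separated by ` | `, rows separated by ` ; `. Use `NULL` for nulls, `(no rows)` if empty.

For each orders row a, compute MAX(amount) over rows sharing a.customer_id.
Keep row a if a.amount >= that per-group MAX.
  customer_id=1: MAX(amount) = 247
  customer_id=2: MAX(amount) = 257
  customer_id=3: MAX(amount) = 297

3 | 257 ; 10 | 297 ; 11 | 247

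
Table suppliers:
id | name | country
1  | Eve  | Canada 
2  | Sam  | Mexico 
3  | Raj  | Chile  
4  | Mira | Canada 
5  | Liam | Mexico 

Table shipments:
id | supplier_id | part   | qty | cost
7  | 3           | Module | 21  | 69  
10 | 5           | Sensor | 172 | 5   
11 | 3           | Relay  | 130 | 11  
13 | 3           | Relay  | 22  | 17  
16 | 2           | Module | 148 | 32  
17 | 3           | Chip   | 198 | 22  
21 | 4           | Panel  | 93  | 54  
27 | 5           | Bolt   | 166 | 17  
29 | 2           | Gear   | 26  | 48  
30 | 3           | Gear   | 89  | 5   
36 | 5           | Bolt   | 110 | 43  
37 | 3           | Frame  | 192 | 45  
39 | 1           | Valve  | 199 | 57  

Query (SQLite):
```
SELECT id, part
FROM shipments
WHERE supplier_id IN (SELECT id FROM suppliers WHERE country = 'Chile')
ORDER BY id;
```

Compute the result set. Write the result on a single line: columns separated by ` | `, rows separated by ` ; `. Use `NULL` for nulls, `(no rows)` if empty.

Inner query: suppliers.id where country = 'Chile'.
Outer: keep shipments rows whose supplier_id is in that set.
Inner query → {3}

7 | Module ; 11 | Relay ; 13 | Relay ; 17 | Chip ; 30 | Gear ; 37 | Frame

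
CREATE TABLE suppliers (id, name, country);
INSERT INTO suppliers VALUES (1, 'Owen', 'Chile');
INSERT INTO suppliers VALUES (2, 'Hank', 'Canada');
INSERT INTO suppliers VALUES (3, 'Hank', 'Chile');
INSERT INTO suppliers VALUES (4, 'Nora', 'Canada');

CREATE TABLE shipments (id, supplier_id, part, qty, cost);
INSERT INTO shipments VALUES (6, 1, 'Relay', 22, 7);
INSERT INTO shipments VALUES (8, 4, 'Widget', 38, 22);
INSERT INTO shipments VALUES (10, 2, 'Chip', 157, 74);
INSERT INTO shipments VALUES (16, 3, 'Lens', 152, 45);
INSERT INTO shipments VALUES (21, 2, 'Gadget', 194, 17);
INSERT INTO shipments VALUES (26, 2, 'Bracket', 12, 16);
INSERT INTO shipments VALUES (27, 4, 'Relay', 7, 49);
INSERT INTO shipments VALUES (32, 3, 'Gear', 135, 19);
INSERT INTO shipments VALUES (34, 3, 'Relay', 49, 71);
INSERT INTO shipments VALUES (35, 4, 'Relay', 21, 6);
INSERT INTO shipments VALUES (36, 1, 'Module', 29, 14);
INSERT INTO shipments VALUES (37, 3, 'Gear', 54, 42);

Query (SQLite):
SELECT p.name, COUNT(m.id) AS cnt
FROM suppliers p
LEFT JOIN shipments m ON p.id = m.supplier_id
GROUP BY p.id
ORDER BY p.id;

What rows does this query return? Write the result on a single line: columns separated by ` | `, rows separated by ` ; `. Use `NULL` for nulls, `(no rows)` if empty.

Owen | 2 ; Hank | 3 ; Hank | 4 ; Nora | 3

LEFT JOIN keeps every suppliers row; unmatched ones get NULL for shipments columns.
Group by suppliers.id and compute COUNT(m.id). COUNT(col) of an all-NULL group is 0.
  1: ids {6, 36} → COUNT(m.id)=2
  2: ids {10, 21, 26} → COUNT(m.id)=3
  3: ids {16, 32, 34, 37} → COUNT(m.id)=4
  4: ids {8, 27, 35} → COUNT(m.id)=3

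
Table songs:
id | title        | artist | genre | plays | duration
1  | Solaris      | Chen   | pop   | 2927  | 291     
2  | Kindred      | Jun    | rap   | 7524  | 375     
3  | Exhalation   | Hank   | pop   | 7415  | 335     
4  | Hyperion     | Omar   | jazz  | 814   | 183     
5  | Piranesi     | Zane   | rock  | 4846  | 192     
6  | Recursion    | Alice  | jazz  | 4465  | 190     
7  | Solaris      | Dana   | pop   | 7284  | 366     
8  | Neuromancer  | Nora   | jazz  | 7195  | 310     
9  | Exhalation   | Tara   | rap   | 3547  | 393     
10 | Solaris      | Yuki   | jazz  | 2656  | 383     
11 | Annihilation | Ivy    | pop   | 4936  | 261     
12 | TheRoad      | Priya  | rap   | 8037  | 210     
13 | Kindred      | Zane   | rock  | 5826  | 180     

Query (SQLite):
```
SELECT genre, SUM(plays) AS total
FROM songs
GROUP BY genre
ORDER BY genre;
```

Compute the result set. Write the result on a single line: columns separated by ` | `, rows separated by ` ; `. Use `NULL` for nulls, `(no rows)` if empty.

jazz | 15130 ; pop | 22562 ; rap | 19108 ; rock | 10672

Partition songs by genre; compute SUM(plays) within each group.
  jazz: ids {4, 6, 8, 10} → SUM(plays)=15130
  pop: ids {1, 3, 7, 11} → SUM(plays)=22562
  rap: ids {2, 9, 12} → SUM(plays)=19108
  rock: ids {5, 13} → SUM(plays)=10672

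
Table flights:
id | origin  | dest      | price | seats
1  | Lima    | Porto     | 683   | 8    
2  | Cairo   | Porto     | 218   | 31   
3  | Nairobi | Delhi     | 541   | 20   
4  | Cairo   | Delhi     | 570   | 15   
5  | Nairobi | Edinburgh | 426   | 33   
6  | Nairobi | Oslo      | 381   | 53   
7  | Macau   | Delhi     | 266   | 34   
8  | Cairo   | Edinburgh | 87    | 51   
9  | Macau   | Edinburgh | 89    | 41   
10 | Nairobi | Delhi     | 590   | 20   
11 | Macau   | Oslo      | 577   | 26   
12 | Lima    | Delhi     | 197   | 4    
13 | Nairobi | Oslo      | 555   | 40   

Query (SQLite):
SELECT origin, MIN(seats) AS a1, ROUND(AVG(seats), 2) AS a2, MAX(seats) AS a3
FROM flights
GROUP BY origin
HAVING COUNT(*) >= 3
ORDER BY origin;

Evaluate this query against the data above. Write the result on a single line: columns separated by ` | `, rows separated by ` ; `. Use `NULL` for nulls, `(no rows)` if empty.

Group flights by origin.
Per group compute: MIN(seats), ROUND(AVG(seats), 2), MAX(seats).
HAVING: drop groups with fewer than 3 rows.
  Cairo: ids {2, 4, 8} → MIN(seats)=15, ROUND(AVG(seats), 2)=32.33, MAX(seats)=51
  Lima: ids {1, 12} → MIN(seats)=4, ROUND(AVG(seats), 2)=6, MAX(seats)=8
  Macau: ids {7, 9, 11} → MIN(seats)=26, ROUND(AVG(seats), 2)=33.67, MAX(seats)=41
  Nairobi: ids {3, 5, 6, 10, 13} → MIN(seats)=20, ROUND(AVG(seats), 2)=33.2, MAX(seats)=53

Cairo | 15 | 32.33 | 51 ; Macau | 26 | 33.67 | 41 ; Nairobi | 20 | 33.2 | 53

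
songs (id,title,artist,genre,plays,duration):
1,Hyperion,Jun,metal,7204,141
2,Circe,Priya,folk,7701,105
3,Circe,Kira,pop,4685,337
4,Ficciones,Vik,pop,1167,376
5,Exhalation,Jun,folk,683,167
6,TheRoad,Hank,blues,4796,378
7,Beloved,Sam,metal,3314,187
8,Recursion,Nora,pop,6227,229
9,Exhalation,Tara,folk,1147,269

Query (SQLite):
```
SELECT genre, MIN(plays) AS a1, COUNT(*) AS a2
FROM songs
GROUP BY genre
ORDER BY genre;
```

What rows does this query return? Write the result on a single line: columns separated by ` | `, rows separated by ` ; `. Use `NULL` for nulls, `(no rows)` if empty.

blues | 4796 | 1 ; folk | 683 | 3 ; metal | 3314 | 2 ; pop | 1167 | 3

Group songs by genre.
Per group compute: MIN(plays), COUNT(*).
  blues: ids {6} → MIN(plays)=4796, COUNT(*)=1
  folk: ids {2, 5, 9} → MIN(plays)=683, COUNT(*)=3
  metal: ids {1, 7} → MIN(plays)=3314, COUNT(*)=2
  pop: ids {3, 4, 8} → MIN(plays)=1167, COUNT(*)=3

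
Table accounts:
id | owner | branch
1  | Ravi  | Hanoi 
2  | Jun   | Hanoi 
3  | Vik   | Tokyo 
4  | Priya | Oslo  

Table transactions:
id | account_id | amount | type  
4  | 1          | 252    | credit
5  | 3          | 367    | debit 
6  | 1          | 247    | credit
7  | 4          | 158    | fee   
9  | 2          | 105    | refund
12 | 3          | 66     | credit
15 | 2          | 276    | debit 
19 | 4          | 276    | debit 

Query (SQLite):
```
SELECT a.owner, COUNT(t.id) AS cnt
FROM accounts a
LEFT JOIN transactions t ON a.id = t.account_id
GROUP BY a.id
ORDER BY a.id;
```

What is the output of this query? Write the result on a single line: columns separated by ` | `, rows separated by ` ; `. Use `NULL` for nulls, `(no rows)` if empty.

LEFT JOIN keeps every accounts row; unmatched ones get NULL for transactions columns.
Group by accounts.id and compute COUNT(t.id). COUNT(col) of an all-NULL group is 0.
  1: ids {4, 6} → COUNT(t.id)=2
  2: ids {9, 15} → COUNT(t.id)=2
  3: ids {5, 12} → COUNT(t.id)=2
  4: ids {7, 19} → COUNT(t.id)=2

Ravi | 2 ; Jun | 2 ; Vik | 2 ; Priya | 2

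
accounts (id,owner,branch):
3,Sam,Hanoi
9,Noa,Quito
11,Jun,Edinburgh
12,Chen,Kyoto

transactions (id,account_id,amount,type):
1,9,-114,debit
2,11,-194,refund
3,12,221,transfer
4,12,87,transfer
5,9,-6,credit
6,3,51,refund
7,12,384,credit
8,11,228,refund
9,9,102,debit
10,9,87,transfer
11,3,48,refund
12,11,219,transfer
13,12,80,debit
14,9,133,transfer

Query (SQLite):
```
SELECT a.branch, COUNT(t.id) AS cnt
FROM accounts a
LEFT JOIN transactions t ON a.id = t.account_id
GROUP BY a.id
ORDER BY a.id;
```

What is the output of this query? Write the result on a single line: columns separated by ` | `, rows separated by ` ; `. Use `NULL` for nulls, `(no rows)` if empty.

LEFT JOIN keeps every accounts row; unmatched ones get NULL for transactions columns.
Group by accounts.id and compute COUNT(t.id). COUNT(col) of an all-NULL group is 0.
  3: ids {6, 11} → COUNT(t.id)=2
  9: ids {1, 5, 9, 10, 14} → COUNT(t.id)=5
  11: ids {2, 8, 12} → COUNT(t.id)=3
  12: ids {3, 4, 7, 13} → COUNT(t.id)=4

Hanoi | 2 ; Quito | 5 ; Edinburgh | 3 ; Kyoto | 4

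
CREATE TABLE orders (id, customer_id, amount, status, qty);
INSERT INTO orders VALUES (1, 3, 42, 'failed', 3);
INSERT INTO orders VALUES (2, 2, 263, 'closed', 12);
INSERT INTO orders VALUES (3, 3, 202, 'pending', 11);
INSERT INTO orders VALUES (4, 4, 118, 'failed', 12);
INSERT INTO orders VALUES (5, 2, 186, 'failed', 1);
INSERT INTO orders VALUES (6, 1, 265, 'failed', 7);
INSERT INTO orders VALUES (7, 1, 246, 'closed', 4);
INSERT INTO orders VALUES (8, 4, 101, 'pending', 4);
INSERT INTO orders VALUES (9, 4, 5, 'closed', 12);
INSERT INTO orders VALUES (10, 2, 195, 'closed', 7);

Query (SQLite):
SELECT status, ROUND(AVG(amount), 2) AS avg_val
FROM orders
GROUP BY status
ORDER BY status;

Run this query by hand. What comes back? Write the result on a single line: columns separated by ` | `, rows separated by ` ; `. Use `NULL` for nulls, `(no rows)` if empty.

Partition orders by status; compute ROUND(AVG(amount), 2) within each group.
  closed: ids {2, 7, 9, 10} → ROUND(AVG(amount), 2)=177.25
  failed: ids {1, 4, 5, 6} → ROUND(AVG(amount), 2)=152.75
  pending: ids {3, 8} → ROUND(AVG(amount), 2)=151.5

closed | 177.25 ; failed | 152.75 ; pending | 151.5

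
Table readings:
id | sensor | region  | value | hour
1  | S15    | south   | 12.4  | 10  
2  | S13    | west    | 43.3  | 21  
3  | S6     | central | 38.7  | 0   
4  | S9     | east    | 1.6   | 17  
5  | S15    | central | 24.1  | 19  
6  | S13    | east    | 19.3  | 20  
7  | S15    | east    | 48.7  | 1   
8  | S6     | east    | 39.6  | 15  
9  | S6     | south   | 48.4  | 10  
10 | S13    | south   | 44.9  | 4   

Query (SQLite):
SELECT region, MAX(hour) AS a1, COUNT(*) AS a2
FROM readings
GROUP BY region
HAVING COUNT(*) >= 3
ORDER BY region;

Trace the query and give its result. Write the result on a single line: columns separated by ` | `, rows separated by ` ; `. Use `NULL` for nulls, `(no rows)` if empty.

Group readings by region.
Per group compute: MAX(hour), COUNT(*).
HAVING: drop groups with fewer than 3 rows.
  central: ids {3, 5} → MAX(hour)=19, COUNT(*)=2
  east: ids {4, 6, 7, 8} → MAX(hour)=20, COUNT(*)=4
  south: ids {1, 9, 10} → MAX(hour)=10, COUNT(*)=3
  west: ids {2} → MAX(hour)=21, COUNT(*)=1

east | 20 | 4 ; south | 10 | 3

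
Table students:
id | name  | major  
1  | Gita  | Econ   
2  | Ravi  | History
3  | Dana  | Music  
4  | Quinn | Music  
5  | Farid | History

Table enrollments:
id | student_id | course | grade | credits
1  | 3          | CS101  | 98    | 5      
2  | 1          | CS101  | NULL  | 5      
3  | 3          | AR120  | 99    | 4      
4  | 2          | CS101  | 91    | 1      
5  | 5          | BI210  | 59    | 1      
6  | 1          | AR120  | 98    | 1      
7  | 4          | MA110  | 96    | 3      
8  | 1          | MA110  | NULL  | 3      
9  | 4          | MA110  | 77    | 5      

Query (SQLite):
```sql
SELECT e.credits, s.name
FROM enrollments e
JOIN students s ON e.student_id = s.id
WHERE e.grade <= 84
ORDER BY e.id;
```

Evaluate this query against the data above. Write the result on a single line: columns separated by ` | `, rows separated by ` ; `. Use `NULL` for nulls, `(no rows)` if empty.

Each enrollments row matches the students row where student_id = students.id.
Then keep rows with e.grade <= 84.

1 | Farid ; 5 | Quinn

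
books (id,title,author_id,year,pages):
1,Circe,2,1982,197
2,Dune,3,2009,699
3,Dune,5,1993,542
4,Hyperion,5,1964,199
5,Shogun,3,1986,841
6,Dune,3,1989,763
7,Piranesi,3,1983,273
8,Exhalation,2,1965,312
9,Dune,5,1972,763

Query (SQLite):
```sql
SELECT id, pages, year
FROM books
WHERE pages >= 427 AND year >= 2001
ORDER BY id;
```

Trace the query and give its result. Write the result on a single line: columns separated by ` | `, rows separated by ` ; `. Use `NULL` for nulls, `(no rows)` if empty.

pages >= 427: ids {2, 3, 5, 6, 9}
year >= 2001: ids {2}
Combine with AND.

2 | 699 | 2009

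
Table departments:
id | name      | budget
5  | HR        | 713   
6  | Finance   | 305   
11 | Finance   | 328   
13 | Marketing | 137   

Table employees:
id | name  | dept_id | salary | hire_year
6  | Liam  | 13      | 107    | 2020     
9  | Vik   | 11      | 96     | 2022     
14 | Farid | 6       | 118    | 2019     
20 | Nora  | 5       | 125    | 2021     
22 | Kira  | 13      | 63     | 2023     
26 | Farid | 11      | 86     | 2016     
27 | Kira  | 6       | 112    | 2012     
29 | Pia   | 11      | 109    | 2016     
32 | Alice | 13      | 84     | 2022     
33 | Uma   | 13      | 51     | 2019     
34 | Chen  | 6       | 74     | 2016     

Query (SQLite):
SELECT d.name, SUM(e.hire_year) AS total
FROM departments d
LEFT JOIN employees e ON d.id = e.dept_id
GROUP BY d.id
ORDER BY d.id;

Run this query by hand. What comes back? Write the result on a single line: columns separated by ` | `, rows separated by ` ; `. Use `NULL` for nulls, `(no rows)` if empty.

HR | 2021 ; Finance | 6047 ; Finance | 6054 ; Marketing | 8084

LEFT JOIN keeps every departments row; unmatched ones get NULL for employees columns.
Group by departments.id and compute SUM(e.hire_year). SUM over an all-NULL group is NULL.
  5: ids {20} → SUM(e.hire_year)=2021
  6: ids {14, 27, 34} → SUM(e.hire_year)=6047
  11: ids {9, 26, 29} → SUM(e.hire_year)=6054
  13: ids {6, 22, 32, 33} → SUM(e.hire_year)=8084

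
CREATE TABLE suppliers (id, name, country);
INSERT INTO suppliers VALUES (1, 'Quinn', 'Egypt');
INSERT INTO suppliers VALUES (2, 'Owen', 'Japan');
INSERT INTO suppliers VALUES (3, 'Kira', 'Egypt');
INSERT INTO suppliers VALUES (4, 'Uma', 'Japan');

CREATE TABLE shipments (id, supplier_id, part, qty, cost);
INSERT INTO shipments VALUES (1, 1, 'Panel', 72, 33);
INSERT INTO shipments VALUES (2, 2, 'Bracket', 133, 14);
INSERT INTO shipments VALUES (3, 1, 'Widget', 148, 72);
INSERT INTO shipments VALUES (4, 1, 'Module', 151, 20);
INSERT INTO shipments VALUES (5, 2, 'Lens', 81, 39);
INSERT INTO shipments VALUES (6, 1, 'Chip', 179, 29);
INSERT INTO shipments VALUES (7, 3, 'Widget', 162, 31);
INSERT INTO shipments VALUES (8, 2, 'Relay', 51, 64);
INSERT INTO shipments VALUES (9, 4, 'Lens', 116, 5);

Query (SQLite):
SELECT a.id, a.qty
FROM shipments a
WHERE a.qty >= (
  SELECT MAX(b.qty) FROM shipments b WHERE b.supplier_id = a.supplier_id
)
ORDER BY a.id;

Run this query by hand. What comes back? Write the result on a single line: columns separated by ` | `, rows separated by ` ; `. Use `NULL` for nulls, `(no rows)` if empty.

2 | 133 ; 6 | 179 ; 7 | 162 ; 9 | 116

For each shipments row a, compute MAX(qty) over rows sharing a.supplier_id.
Keep row a if a.qty >= that per-group MAX.
  supplier_id=1: MAX(qty) = 179
  supplier_id=2: MAX(qty) = 133
  supplier_id=3: MAX(qty) = 162
  supplier_id=4: MAX(qty) = 116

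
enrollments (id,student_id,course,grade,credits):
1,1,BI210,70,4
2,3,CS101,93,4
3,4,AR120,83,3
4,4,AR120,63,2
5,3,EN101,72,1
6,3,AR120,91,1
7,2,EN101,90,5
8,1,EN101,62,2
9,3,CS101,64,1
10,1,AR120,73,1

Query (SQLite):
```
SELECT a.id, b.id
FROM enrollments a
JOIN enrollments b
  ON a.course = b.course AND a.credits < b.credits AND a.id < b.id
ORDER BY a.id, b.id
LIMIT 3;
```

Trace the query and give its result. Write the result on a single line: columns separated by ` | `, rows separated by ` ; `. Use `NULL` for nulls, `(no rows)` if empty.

5 | 7 ; 5 | 8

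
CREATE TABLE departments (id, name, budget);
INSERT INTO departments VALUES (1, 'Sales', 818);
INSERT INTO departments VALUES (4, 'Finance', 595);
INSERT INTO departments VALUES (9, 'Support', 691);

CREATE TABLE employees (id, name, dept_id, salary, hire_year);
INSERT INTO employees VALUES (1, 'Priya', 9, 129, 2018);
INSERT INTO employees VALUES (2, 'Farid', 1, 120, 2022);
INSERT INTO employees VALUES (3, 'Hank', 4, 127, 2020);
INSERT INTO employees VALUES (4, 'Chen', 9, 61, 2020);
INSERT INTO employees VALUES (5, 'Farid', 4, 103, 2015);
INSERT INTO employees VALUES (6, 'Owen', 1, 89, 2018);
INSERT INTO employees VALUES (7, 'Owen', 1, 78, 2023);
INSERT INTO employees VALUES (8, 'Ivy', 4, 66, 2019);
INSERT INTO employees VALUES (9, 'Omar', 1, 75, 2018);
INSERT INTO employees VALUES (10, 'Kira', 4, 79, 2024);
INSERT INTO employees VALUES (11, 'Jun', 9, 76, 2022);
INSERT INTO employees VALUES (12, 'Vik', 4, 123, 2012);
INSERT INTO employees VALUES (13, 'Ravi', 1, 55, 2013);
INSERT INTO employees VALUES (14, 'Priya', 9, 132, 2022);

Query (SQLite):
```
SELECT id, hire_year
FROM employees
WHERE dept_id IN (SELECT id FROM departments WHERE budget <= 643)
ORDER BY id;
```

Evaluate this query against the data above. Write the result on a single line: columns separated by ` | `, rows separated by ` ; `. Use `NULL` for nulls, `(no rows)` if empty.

3 | 2020 ; 5 | 2015 ; 8 | 2019 ; 10 | 2024 ; 12 | 2012

Inner query: departments.id where budget <= 643.
Outer: keep employees rows whose dept_id is in that set.
Inner query → {4}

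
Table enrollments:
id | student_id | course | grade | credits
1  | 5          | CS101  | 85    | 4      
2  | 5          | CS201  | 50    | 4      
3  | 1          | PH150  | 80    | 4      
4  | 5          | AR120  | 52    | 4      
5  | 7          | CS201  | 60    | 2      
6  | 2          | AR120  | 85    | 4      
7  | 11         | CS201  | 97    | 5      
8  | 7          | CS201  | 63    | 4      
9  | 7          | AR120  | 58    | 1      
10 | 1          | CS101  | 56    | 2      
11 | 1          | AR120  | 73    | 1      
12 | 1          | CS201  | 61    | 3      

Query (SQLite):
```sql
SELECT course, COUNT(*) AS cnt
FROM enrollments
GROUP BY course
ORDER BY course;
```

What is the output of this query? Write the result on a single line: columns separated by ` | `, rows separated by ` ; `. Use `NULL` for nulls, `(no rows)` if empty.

AR120 | 4 ; CS101 | 2 ; CS201 | 5 ; PH150 | 1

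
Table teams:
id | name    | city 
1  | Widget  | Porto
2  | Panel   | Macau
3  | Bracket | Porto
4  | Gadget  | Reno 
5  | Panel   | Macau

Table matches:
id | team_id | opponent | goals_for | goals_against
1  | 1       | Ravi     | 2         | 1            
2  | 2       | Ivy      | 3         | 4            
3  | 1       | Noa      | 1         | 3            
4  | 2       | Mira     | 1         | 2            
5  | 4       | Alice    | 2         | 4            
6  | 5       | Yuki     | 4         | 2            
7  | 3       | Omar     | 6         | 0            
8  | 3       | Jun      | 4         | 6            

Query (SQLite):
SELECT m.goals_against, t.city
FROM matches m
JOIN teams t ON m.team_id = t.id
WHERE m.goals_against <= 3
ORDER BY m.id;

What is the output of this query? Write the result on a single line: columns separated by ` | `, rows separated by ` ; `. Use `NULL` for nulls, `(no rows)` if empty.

1 | Porto ; 3 | Porto ; 2 | Macau ; 2 | Macau ; 0 | Porto

Each matches row matches the teams row where team_id = teams.id.
Then keep rows with m.goals_against <= 3.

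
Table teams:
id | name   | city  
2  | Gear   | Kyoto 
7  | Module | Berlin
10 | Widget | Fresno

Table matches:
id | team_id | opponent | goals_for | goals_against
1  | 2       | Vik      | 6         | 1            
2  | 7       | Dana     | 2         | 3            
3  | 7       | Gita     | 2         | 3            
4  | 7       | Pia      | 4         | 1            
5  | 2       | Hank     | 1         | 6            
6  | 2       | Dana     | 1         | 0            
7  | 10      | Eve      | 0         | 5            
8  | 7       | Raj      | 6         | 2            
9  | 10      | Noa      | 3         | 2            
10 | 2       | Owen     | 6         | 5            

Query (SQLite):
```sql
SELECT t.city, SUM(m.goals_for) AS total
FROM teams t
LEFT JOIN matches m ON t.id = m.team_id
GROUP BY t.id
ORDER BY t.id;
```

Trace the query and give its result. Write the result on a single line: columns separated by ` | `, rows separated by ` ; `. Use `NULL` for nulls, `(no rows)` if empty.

Kyoto | 14 ; Berlin | 14 ; Fresno | 3

LEFT JOIN keeps every teams row; unmatched ones get NULL for matches columns.
Group by teams.id and compute SUM(m.goals_for). SUM over an all-NULL group is NULL.
  2: ids {1, 5, 6, 10} → SUM(m.goals_for)=14
  7: ids {2, 3, 4, 8} → SUM(m.goals_for)=14
  10: ids {7, 9} → SUM(m.goals_for)=3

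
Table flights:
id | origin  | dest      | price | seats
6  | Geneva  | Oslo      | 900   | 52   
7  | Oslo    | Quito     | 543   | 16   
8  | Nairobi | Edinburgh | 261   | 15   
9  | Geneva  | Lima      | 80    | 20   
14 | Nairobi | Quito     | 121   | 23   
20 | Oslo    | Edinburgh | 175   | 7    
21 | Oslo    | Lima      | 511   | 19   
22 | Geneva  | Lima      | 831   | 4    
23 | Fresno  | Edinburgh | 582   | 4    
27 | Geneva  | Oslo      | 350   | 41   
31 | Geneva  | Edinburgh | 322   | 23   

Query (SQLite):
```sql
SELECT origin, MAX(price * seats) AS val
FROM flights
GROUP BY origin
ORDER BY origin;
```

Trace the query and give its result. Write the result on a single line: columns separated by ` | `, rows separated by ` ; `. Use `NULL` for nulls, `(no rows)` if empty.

Fresno | 2328 ; Geneva | 46800 ; Nairobi | 3915 ; Oslo | 9709

For each row compute price * seats.
Group by origin; take MAX of the expression per group.
  Fresno: ids {23} → MAX(price * seats)=2328
  Geneva: ids {6, 9, 22, 27, 31} → MAX(price * seats)=46800
  Nairobi: ids {8, 14} → MAX(price * seats)=3915
  Oslo: ids {7, 20, 21} → MAX(price * seats)=9709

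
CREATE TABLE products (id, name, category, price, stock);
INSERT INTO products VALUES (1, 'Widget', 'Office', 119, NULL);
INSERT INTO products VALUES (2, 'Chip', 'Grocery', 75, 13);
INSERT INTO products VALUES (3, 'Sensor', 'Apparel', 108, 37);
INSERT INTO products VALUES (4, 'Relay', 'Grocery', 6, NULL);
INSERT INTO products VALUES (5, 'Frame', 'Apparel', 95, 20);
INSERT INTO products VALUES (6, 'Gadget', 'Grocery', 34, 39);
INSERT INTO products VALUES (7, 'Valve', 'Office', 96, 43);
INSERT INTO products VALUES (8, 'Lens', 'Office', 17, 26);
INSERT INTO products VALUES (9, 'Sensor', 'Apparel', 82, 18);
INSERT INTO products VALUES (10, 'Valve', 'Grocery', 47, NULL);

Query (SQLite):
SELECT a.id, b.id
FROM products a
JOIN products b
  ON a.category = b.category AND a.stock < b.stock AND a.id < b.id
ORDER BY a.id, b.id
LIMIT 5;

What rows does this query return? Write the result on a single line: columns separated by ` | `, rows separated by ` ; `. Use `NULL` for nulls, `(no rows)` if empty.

2 | 6

Pairs (a,b) with same category, a.stock < b.stock, a.id < b.id.
category groups: Apparel:{3,5,9} Grocery:{2,4,6,10} Office:{1,7,8}
Ordered by (a.id, b.id); first 5.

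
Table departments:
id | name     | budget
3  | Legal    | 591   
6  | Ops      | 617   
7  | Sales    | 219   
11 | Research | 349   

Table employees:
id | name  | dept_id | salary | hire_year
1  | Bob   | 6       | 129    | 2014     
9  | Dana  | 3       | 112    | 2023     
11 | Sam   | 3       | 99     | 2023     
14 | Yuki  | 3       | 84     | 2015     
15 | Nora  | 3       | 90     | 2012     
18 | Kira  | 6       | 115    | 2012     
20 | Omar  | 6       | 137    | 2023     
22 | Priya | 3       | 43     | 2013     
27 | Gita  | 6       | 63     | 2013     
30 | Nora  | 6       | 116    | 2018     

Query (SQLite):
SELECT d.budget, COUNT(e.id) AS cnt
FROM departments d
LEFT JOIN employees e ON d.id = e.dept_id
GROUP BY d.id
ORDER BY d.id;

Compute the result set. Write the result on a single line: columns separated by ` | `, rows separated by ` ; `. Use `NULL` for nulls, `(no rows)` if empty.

LEFT JOIN keeps every departments row; unmatched ones get NULL for employees columns.
Group by departments.id and compute COUNT(e.id). COUNT(col) of an all-NULL group is 0.
  3: ids {9, 11, 14, 15, 22} → COUNT(e.id)=5
  6: ids {1, 18, 20, 27, 30} → COUNT(e.id)=5
  7: ids {—} → COUNT(e.id)=0
  11: ids {—} → COUNT(e.id)=0

591 | 5 ; 617 | 5 ; 219 | 0 ; 349 | 0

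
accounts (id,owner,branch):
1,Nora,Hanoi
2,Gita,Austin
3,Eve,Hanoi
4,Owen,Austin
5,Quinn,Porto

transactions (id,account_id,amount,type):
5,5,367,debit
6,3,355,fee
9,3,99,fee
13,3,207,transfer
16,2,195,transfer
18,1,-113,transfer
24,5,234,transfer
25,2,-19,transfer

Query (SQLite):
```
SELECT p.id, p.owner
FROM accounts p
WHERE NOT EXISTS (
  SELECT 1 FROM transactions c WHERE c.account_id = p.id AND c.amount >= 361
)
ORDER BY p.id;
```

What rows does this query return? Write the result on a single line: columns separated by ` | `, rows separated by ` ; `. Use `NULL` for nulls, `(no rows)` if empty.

For each accounts row, check whether any transactions with matching account_id has amount >= 361.
Keep rows where that is false.

1 | Nora ; 2 | Gita ; 3 | Eve ; 4 | Owen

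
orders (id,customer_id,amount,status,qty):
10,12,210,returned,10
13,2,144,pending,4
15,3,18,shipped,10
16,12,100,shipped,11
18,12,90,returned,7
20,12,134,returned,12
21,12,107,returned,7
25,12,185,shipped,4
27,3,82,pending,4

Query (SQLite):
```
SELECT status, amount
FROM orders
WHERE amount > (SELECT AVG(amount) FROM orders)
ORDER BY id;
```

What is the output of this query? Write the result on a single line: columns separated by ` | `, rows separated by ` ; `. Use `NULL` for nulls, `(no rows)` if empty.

returned | 210 ; pending | 144 ; returned | 134 ; shipped | 185

Scalar subquery: AVG(amount) over all orders rows = 118.888889 (≈; comparison uses full precision).
Keep rows where amount > that value.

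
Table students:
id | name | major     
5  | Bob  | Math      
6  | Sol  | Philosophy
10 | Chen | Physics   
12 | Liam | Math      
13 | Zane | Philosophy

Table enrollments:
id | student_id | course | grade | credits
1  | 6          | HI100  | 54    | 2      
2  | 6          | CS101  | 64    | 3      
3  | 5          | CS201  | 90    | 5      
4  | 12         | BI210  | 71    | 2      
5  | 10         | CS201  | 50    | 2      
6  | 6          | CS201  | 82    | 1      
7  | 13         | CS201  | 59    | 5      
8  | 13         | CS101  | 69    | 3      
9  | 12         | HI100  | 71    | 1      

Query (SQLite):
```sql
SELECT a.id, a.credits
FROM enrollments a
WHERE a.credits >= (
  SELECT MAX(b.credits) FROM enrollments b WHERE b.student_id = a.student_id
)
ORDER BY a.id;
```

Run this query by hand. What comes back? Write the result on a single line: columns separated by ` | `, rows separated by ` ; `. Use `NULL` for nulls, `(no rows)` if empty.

For each enrollments row a, compute MAX(credits) over rows sharing a.student_id.
Keep row a if a.credits >= that per-group MAX.
  student_id=5: MAX(credits) = 5
  student_id=6: MAX(credits) = 3
  student_id=10: MAX(credits) = 2
  student_id=12: MAX(credits) = 2
  student_id=13: MAX(credits) = 5

2 | 3 ; 3 | 5 ; 4 | 2 ; 5 | 2 ; 7 | 5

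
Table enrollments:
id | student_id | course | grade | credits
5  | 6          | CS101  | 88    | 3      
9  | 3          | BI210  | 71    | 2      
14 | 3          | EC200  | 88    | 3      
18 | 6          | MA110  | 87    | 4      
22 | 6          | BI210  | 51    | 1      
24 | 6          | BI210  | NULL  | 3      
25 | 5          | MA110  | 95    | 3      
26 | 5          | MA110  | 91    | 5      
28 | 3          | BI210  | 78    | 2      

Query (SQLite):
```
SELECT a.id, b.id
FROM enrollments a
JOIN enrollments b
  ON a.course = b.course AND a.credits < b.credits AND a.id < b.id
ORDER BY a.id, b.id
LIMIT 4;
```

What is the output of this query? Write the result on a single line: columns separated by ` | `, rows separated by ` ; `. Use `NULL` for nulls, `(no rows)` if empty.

Pairs (a,b) with same course, a.credits < b.credits, a.id < b.id.
course groups: BI210:{9,22,24,28} CS101:{5} EC200:{14} MA110:{18,25,26}
Ordered by (a.id, b.id); first 4.

9 | 24 ; 18 | 26 ; 22 | 24 ; 22 | 28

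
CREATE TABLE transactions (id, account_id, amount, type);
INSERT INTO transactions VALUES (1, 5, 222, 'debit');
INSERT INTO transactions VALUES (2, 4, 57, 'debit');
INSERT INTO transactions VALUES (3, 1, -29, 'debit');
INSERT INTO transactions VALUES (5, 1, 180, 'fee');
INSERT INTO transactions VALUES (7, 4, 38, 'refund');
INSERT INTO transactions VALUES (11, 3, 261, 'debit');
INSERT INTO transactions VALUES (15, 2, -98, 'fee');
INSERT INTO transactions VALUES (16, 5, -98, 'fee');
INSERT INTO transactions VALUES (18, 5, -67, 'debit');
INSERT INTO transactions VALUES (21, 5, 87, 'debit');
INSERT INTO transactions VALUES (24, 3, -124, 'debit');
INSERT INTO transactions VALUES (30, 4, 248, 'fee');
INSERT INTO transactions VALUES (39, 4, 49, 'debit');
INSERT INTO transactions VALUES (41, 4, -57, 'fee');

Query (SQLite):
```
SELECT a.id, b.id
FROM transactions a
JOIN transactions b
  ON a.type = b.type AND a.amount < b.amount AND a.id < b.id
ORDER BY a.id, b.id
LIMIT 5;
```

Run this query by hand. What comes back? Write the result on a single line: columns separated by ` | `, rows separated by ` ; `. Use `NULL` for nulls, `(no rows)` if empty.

Pairs (a,b) with same type, a.amount < b.amount, a.id < b.id.
type groups: debit:{1,2,3,11,18,21,24,39} fee:{5,15,16,30,41} refund:{7}
Ordered by (a.id, b.id); first 5.

1 | 11 ; 2 | 11 ; 2 | 21 ; 3 | 11 ; 3 | 21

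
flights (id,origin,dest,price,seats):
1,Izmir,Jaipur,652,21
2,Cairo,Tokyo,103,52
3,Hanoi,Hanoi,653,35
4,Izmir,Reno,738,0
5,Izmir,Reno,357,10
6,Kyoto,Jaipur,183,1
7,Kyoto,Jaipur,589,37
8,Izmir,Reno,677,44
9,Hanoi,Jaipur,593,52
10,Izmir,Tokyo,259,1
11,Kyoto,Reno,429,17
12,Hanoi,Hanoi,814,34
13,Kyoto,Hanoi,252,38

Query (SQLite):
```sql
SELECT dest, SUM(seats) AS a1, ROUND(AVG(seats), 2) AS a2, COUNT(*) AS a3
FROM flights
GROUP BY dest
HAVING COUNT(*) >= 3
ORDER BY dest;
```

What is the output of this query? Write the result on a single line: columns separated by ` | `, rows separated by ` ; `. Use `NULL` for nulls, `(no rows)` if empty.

Hanoi | 107 | 35.67 | 3 ; Jaipur | 111 | 27.75 | 4 ; Reno | 71 | 17.75 | 4

Group flights by dest.
Per group compute: SUM(seats), ROUND(AVG(seats), 2), COUNT(*).
HAVING: drop groups with fewer than 3 rows.
  Hanoi: ids {3, 12, 13} → SUM(seats)=107, ROUND(AVG(seats), 2)=35.67, COUNT(*)=3
  Jaipur: ids {1, 6, 7, 9} → SUM(seats)=111, ROUND(AVG(seats), 2)=27.75, COUNT(*)=4
  Reno: ids {4, 5, 8, 11} → SUM(seats)=71, ROUND(AVG(seats), 2)=17.75, COUNT(*)=4
  Tokyo: ids {2, 10} → SUM(seats)=53, ROUND(AVG(seats), 2)=26.5, COUNT(*)=2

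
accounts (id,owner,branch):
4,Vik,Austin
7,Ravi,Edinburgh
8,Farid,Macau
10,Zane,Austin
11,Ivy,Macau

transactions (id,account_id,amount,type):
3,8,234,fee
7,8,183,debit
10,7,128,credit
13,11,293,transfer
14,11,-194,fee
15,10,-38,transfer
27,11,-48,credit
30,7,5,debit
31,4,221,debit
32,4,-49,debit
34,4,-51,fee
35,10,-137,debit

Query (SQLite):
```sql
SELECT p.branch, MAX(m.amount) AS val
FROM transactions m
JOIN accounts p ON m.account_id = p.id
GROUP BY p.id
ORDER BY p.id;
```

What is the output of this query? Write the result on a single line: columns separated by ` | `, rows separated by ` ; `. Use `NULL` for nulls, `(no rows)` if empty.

Austin | 221 ; Edinburgh | 128 ; Macau | 234 ; Austin | -38 ; Macau | 293

Join each transactions row to its accounts via account_id.
Group joined rows by accounts.id; compute MAX(m.amount) per group.
  4: ids {31, 32, 34} → MAX(m.amount)=221
  7: ids {10, 30} → MAX(m.amount)=128
  8: ids {3, 7} → MAX(m.amount)=234
  10: ids {15, 35} → MAX(m.amount)=-38
  11: ids {13, 14, 27} → MAX(m.amount)=293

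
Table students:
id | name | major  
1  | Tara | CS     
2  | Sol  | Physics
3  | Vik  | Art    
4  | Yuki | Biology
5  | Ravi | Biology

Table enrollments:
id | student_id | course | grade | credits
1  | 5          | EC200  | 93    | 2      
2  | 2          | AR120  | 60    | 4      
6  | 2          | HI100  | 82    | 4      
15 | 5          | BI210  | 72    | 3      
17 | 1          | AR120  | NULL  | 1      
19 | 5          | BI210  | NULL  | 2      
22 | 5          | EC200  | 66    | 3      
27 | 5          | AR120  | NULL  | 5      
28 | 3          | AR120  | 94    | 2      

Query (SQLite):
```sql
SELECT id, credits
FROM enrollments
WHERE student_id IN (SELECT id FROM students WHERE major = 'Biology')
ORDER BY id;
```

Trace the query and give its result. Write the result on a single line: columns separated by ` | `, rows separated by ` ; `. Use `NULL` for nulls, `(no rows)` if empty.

Inner query: students.id where major = 'Biology'.
Outer: keep enrollments rows whose student_id is in that set.
Inner query → {4, 5}

1 | 2 ; 15 | 3 ; 19 | 2 ; 22 | 3 ; 27 | 5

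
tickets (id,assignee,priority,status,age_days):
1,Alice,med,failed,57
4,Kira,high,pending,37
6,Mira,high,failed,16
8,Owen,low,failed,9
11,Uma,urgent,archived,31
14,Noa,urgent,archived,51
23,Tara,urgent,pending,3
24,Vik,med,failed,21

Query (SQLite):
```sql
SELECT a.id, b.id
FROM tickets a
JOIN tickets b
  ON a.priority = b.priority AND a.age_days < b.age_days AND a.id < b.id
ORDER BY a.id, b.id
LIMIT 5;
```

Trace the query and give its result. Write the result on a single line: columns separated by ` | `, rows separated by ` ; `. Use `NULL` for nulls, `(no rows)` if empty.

Pairs (a,b) with same priority, a.age_days < b.age_days, a.id < b.id.
priority groups: high:{4,6} low:{8} med:{1,24} urgent:{11,14,23}
Ordered by (a.id, b.id); first 5.

11 | 14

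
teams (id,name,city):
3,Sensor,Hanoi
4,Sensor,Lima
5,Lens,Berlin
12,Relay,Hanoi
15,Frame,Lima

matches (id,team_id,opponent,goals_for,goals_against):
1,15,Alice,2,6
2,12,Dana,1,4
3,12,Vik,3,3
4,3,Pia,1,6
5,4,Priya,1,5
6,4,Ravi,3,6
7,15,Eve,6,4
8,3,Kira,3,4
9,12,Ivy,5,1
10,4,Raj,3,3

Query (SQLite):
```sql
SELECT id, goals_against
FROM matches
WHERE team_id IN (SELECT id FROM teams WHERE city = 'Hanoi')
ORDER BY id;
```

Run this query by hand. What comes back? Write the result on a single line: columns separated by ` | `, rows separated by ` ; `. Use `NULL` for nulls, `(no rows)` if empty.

Inner query: teams.id where city = 'Hanoi'.
Outer: keep matches rows whose team_id is in that set.
Inner query → {3, 12}

2 | 4 ; 3 | 3 ; 4 | 6 ; 8 | 4 ; 9 | 1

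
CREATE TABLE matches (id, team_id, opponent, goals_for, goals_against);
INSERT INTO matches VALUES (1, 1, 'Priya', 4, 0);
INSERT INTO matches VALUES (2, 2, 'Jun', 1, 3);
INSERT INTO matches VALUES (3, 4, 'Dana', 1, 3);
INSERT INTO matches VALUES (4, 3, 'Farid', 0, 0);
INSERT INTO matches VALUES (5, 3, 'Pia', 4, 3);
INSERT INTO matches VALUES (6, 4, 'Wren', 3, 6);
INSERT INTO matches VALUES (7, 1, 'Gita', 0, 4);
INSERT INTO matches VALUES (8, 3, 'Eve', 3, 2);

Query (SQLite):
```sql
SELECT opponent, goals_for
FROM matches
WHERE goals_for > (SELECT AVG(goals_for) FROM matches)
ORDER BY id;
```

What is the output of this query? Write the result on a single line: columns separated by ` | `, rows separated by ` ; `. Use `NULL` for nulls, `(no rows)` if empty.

Scalar subquery: AVG(goals_for) over all matches rows = 2.0.
Keep rows where goals_for > that value.

Priya | 4 ; Pia | 4 ; Wren | 3 ; Eve | 3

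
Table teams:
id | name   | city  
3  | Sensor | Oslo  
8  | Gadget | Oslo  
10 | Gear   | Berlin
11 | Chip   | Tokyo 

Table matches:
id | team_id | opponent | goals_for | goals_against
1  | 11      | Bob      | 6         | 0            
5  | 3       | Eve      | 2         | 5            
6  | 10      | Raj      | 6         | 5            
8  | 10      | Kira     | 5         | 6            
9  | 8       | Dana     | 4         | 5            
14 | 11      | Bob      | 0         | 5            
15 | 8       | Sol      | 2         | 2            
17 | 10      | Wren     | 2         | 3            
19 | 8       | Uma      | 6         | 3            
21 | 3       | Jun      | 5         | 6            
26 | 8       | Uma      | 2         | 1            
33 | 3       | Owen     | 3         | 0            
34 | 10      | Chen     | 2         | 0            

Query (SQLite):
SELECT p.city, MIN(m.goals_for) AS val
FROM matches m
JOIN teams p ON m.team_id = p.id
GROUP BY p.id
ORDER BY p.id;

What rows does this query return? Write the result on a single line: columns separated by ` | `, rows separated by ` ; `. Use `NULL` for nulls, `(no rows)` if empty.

Oslo | 2 ; Oslo | 2 ; Berlin | 2 ; Tokyo | 0

Join each matches row to its teams via team_id.
Group joined rows by teams.id; compute MIN(m.goals_for) per group.
  3: ids {5, 21, 33} → MIN(m.goals_for)=2
  8: ids {9, 15, 19, 26} → MIN(m.goals_for)=2
  10: ids {6, 8, 17, 34} → MIN(m.goals_for)=2
  11: ids {1, 14} → MIN(m.goals_for)=0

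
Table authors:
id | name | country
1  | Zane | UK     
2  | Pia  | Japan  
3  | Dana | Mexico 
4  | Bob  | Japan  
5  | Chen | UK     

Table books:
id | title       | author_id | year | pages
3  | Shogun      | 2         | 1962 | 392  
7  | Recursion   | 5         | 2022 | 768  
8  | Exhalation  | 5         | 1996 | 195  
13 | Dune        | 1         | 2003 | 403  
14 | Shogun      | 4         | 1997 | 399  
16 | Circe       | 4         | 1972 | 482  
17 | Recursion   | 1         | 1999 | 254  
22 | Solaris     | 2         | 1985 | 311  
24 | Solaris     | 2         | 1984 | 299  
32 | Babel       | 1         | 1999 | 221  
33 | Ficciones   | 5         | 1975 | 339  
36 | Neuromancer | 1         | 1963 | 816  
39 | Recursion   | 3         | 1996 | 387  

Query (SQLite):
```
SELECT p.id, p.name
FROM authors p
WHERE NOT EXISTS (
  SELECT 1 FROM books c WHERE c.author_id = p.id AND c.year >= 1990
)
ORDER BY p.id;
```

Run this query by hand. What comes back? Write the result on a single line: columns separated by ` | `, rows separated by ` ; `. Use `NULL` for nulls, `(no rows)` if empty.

For each authors row, check whether any books with matching author_id has year >= 1990.
Keep rows where that is false.

2 | Pia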